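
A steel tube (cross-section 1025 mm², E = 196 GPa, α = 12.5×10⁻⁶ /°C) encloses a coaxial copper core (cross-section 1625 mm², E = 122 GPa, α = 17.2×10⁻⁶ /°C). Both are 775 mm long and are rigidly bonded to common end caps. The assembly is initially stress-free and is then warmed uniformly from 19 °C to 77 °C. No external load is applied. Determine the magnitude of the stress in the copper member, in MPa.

σ ≈ 16.7 MPa (compressive)

Equilibrium of a rigid end plate with no external load gives equal and opposite internal forces ±P in the two members. Since α_{copper} > α_{steel}, heating drives the copper into compression and the steel into tension.
Compatibility of the two members (thermal + elastic change equal): (α₁ − α₂)ΔT = P·[1/(A₁E₁) + 1/(A₂E₂)].
|α₁ − α₂|·ΔT = 4.7×10⁻⁶ × 58 = 0.0002726.
1/(A₁E₁) + 1/(A₂E₂) = 1/(1025×196×10³) + 1/(1625×122×10³) = 1.002×10⁻⁸ N⁻¹.
P = 0.0002726 / 1.002×10⁻⁸ = 27200 N = 27.2 kN.
σ_{copper} = P/A₂ = 27200/1625 = 16.74 MPa, compressive.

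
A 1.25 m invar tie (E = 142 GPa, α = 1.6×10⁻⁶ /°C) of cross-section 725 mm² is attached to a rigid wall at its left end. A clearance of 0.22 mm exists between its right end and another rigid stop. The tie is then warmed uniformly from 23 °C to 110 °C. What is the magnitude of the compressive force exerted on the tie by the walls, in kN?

Unrestrained expansion: δ_free = αΔT L = 1.6×10⁻⁶ × 87 × 1250 = 0.174 mm.
This is smaller than the 0.22 mm clearance, so the tie expands freely without reaching the stop — the stress is zero.

P ≈ 0 kN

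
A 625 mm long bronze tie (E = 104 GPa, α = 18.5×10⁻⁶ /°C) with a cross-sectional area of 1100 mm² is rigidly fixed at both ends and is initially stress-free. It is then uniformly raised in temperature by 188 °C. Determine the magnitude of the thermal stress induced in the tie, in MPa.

The supports are rigid, so the total axial strain is zero. The restrained thermal strain is ε = αΔT = 18.5×10⁻⁶ × 188 = 3478×10⁻⁶.
The stress required to suppress this strain is σ = Eε = 104×10³ × 3478×10⁻⁶ = 361.7 MPa, compressive since the tie is trying to expand.

σ ≈ 362 MPa (compressive)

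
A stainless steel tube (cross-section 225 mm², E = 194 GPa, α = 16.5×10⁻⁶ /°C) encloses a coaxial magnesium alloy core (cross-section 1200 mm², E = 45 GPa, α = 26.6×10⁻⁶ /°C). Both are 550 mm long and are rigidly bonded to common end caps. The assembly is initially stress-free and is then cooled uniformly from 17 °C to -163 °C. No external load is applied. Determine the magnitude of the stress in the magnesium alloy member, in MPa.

Equilibrium of a rigid end plate with no external load gives equal and opposite internal forces ±P in the two members. Since α_{magnesium alloy} > α_{stainless steel}, cooling drives the magnesium alloy into tension and the stainless steel into compression.
Setting the final lengths equal and cancelling L: (α₁ − α₂)ΔT = P/(A₁E₁) + P/(A₂E₂).
|α₁ − α₂|·ΔT = 10.1×10⁻⁶ × 180 = 0.001818.
1/(A₁E₁) + 1/(A₂E₂) = 1/(225×194×10³) + 1/(1200×45×10³) = 4.143×10⁻⁸ N⁻¹.
So P = 0.001818 / 4.143×10⁻⁸ = 43.88 kN.
σ_{magnesium alloy} = P/A₂ = 43880/1200 = 36.57 MPa, tensile.

σ ≈ 36.6 MPa (tensile)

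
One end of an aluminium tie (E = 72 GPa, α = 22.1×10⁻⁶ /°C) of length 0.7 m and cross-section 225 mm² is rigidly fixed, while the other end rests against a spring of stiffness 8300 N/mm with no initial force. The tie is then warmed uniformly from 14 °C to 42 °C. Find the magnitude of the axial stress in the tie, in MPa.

The unrestrained thermal change is αΔT L = 22.1×10⁻⁶ × 28 × 700 = 0.4332 mm.
With a force P in the spring, the elastic change of the tie is PL/(AE) and that of the spring is P/k; compatibility requires their sum to equal δ_free.
So P = δ_free / [L/(AE) + 1/k] = 0.4332 / [ 700/(225×72×10³) + 1/(8300) ].
P = 0.4332 / 0.0001637 = 2646 N.
σ = P/A = 2646/225 = 11.76 MPa.

σ ≈ 11.8 MPa (compressive)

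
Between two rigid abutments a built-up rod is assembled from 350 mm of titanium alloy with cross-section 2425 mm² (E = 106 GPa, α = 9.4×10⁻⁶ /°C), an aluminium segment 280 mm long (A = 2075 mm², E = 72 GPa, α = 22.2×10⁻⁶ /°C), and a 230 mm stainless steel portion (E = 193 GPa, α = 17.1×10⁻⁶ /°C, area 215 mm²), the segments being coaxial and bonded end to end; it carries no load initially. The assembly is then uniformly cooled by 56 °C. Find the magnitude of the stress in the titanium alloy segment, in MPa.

With the walls removed the bar would change length by δ_free = Σ αᵢΔT Lᵢ = 9.4×10⁻⁶×56×350 + 22.2×10⁻⁶×56×280 + 17.1×10⁻⁶×56×230 = 0.7526 mm.
The rigid supports impose zero overall length change; the single axial force P common to all segments must satisfy P Σ Lᵢ/(AᵢEᵢ) = δ_free.
Σ Lᵢ/(AᵢEᵢ) = 350/(2425×106×10³) + 280/(2075×72×10³) + 230/(215×193×10³) = 8.779×10⁻⁶ mm/N.
Hence P = δ_free / Σ(L/AE) = 0.7526/8.779×10⁻⁶ = 85.73 kN (tensile).
σ_{titanium alloy} = P / A = 85730 / 2425 = 35.35 MPa.

σ ≈ 35.4 MPa (tensile)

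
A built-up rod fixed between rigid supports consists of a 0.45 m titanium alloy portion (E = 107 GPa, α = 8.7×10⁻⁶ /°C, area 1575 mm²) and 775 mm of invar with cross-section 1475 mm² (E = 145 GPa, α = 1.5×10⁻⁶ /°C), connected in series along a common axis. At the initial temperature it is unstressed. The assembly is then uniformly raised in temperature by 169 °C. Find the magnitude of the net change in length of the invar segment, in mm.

|ΔL| ≈ 0.298 mm

Free thermal expansion of the whole bar: Σ αᵢΔT Lᵢ = 8.7×10⁻⁶×169×450 + 1.5×10⁻⁶×169×775 = 0.8581 mm.
The rigid supports impose zero overall length change; the single axial force P common to all segments must satisfy P Σ Lᵢ/(AᵢEᵢ) = δ_free.
The series flexibility is Σ Lᵢ/(AᵢEᵢ) = 450/(1575×107×10³) + 775/(1475×145×10³) = 6.294×10⁻⁶ mm/N.
Hence P = δ_free / Σ(L/AE) = 0.8581/6.294×10⁻⁶ = 136.3 kN (compressive).
For the invar segment, free thermal change = 1.5×10⁻⁶×169×775 = 0.1965 mm and elastic change from P = 136300×775/(1475×145×10³) = 0.494 mm; these oppose, so the net change is 0.298 mm (segment shortens).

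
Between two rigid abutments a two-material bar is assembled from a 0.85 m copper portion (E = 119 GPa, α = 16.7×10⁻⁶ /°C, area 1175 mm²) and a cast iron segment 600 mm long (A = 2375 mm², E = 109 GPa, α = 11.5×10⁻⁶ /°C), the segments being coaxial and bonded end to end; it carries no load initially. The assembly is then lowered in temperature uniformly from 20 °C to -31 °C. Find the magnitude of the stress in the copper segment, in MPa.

σ ≈ 109 MPa (tensile)

If the supports were absent, the total length change would be Σ αᵢΔT Lᵢ = 16.7×10⁻⁶×51×850 + 11.5×10⁻⁶×51×600 = 1.076 mm.
Since the ends are fixed, an axial force P builds up, equal in every segment, with P · Σ Lᵢ/(AᵢEᵢ) = δ_free.
The series flexibility is Σ Lᵢ/(AᵢEᵢ) = 850/(1175×119×10³) + 600/(2375×109×10³) = 8.397×10⁻⁶ mm/N.
Hence P = δ_free / Σ(L/AE) = 1.076/8.397×10⁻⁶ = 128.1 kN (tensile).
σ_{copper} = P / A = 128100 / 1175 = 109 MPa.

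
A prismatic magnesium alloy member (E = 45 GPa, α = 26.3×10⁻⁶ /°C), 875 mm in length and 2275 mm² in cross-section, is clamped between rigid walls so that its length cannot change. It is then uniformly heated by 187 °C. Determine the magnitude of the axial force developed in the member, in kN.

P ≈ 503 kN (compressive)

The ends cannot move, so σ = EαΔT = 45×10³ × 26.3×10⁻⁶ × 187 = 221.3 MPa.
Axial force P = σA = 221.3 × 2275 = 503500 N = 503.5 kN, compressive.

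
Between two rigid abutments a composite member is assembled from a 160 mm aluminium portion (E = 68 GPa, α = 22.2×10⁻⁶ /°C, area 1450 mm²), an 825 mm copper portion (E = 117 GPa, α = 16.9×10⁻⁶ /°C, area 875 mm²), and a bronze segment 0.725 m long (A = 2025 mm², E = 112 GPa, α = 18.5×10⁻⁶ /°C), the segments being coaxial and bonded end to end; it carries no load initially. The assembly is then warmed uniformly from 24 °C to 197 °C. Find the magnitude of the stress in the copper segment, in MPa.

σ ≈ 475 MPa (compressive)

Free thermal expansion of the whole bar: Σ αᵢΔT Lᵢ = 22.2×10⁻⁶×173×160 + 16.9×10⁻⁶×173×825 + 18.5×10⁻⁶×173×725 = 5.347 mm.
Since the ends are fixed, an axial force P builds up, equal in every segment, with P · Σ Lᵢ/(AᵢEᵢ) = δ_free.
The series flexibility is Σ Lᵢ/(AᵢEᵢ) = 160/(1450×68×10³) + 825/(875×117×10³) + 725/(2025×112×10³) = 1.288×10⁻⁵ mm/N.
P = 5.347 / 1.288×10⁻⁵ = 415200 N = 415.2 kN, compressive.
σ_{copper} = P / A = 415200 / 875 = 474.5 MPa.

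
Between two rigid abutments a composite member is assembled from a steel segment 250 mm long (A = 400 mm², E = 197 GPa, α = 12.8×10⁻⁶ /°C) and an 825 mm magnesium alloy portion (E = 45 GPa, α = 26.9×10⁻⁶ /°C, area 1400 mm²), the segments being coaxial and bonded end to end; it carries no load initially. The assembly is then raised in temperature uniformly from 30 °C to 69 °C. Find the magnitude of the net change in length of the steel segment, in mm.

|ΔL| ≈ 0.0683 mm

Free thermal expansion of the whole bar: Σ αᵢΔT Lᵢ = 12.8×10⁻⁶×39×250 + 26.9×10⁻⁶×39×825 = 0.9903 mm.
The walls prevent any net length change, so an axial force P (same in every segment) develops. Compatibility: P · Σ Lᵢ/(AᵢEᵢ) = δ_free.
Σ Lᵢ/(AᵢEᵢ) = 250/(400×197×10³) + 825/(1400×45×10³) = 1.627×10⁻⁵ mm/N.
So P = 0.9903 / 1.627×10⁻⁵ = 60.88 kN, compressive.
For the steel segment, free thermal change = 12.8×10⁻⁶×39×250 = 0.1248 mm and elastic change from P = 60880×250/(400×197×10³) = 0.1931 mm; these oppose, so the net change is 0.0683 mm (segment shortens).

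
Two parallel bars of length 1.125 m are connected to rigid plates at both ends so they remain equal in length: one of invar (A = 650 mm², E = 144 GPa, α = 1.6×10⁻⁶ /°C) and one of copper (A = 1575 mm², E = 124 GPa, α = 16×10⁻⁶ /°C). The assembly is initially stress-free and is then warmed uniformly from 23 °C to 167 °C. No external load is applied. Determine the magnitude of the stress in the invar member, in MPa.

The copper has the larger α, so on heating it would change length more than the invar if both were free. The rigid plates force a common final length, so the copper is put into compression and the invar into tension, with equal and opposite forces P (no external load).
Compatibility of the two members (thermal + elastic change equal): (α₁ − α₂)ΔT = P·[1/(A₁E₁) + 1/(A₂E₂)].
|α₁ − α₂|·ΔT = 14.4×10⁻⁶ × 144 = 0.002074.
1/(A₁E₁) + 1/(A₂E₂) = 1/(650×144×10³) + 1/(1575×124×10³) = 1.58×10⁻⁸ N⁻¹.
So P = 0.002074 / 1.58×10⁻⁸ = 131.2 kN.
σ_{invar} = P/A₁ = 131200/650 = 201.9 MPa, tensile.

σ ≈ 202 MPa (tensile)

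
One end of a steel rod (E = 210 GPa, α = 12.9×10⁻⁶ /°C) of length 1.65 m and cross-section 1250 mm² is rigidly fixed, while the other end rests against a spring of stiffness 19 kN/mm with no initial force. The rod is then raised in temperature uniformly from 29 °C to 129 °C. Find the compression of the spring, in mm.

δ ≈ 1.9 mm

If the spring were absent the rod would lengthen by αΔT L = 12.9×10⁻⁶ × 100 × 1650 = 2.128 mm.
With a force P in the spring, the elastic change of the rod is PL/(AE) and that of the spring is P/k; compatibility requires their sum to equal δ_free.
P [ L/(AE) + 1/k ] = δ_free → P [ 1650/(1250×210×10³) + 1/(19×10³) ] = 2.128.
P = 2.128 / 5.892×10⁻⁵ = 36130 N.
Spring compression = P/k = 36130/(19×10³) = 1.901 mm.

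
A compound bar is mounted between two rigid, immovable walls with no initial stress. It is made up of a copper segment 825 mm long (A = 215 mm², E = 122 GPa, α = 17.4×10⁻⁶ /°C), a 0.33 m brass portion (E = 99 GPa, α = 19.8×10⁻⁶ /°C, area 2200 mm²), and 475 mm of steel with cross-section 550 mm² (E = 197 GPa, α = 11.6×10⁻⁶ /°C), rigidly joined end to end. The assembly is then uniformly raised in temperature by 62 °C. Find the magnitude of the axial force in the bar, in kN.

P ≈ 43.8 kN (compressive)

Free thermal expansion of the whole bar: Σ αᵢΔT Lᵢ = 17.4×10⁻⁶×62×825 + 19.8×10⁻⁶×62×330 + 11.6×10⁻⁶×62×475 = 1.637 mm.
The walls prevent any net length change, so an axial force P (same in every segment) develops. Compatibility: P · Σ Lᵢ/(AᵢEᵢ) = δ_free.
Σ Lᵢ/(AᵢEᵢ) = 825/(215×122×10³) + 330/(2200×99×10³) + 475/(550×197×10³) = 3.735×10⁻⁵ mm/N.
So P = 1.637 / 3.735×10⁻⁵ = 43.82 kN, compressive.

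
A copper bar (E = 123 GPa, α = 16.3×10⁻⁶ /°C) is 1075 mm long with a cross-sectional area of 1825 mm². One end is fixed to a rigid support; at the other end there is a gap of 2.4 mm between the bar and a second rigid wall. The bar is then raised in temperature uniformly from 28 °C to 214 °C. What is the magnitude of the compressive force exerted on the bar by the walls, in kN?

P ≈ 179 kN

If the wall were absent the bar would grow by αΔT L = 16.3×10⁻⁶ × 186 × 1075 = 3.259 mm.
After closing the 2.4 mm clearance, 3.259 − 2.4 = 0.8592 mm of expansion remains to be suppressed by the wall.
That suppressed elongation corresponds to σ = E·Δ/L = 123×10³ × 0.8592/1075 = 98.31 MPa.
Force on the wall = σA = 98.31 × 1825 mm² = 179.4 kN.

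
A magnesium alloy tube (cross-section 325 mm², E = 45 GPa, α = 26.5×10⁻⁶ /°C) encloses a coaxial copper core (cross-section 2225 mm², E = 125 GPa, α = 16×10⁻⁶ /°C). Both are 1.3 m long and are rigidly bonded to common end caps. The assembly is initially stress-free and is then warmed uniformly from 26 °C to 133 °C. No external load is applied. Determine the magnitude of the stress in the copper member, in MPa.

Equilibrium of a rigid end plate with no external load gives equal and opposite internal forces ±P in the two members. Since α_{magnesium alloy} > α_{copper}, heating drives the magnesium alloy into compression and the copper into tension.
Equating the net (thermal + elastic) strains gives |α₁ − α₂|·ΔT = P·[1/(A₁E₁) + 1/(A₂E₂)].
|α₁ − α₂|·ΔT = 10.5×10⁻⁶ × 107 = 0.001123.
1/(A₁E₁) + 1/(A₂E₂) = 1/(325×45×10³) + 1/(2225×125×10³) = 7.197×10⁻⁸ N⁻¹.
P = 0.001123 / 7.197×10⁻⁸ = 15610 N = 15.61 kN.
σ_{copper} = P/A₂ = 15610/2225 = 7.016 MPa, tensile.

σ ≈ 7.02 MPa (tensile)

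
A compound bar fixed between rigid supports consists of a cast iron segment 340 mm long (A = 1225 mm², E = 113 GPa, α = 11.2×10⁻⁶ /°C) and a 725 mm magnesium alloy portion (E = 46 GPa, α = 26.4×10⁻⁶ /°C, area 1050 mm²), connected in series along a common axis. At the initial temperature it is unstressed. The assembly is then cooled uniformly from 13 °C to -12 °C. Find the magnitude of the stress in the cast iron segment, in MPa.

σ ≈ 26.8 MPa (tensile)

With the walls removed the bar would change length by δ_free = Σ αᵢΔT Lᵢ = 11.2×10⁻⁶×25×340 + 26.4×10⁻⁶×25×725 = 0.5737 mm.
The walls prevent any net length change, so an axial force P (same in every segment) develops. Compatibility: P · Σ Lᵢ/(AᵢEᵢ) = δ_free.
Σ Lᵢ/(AᵢEᵢ) = 340/(1225×113×10³) + 725/(1050×46×10³) = 1.747×10⁻⁵ mm/N.
Hence P = δ_free / Σ(L/AE) = 0.5737/1.747×10⁻⁵ = 32.85 kN (tensile).
σ_{cast iron} = P / A = 32850 / 1225 = 26.81 MPa.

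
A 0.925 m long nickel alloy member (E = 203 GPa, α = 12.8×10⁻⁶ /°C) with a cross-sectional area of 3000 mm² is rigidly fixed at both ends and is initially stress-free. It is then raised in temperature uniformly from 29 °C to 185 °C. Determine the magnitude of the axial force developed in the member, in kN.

Full restraint means ε = 0, so the stress is σ = EαΔT = 203×10³ × 12.8×10⁻⁶ × 156 = 405.4 MPa.
Axial force P = σA = 405.4 × 3000 = 1.216×10⁶ N = 1216 kN, compressive.

P ≈ 1220 kN (compressive)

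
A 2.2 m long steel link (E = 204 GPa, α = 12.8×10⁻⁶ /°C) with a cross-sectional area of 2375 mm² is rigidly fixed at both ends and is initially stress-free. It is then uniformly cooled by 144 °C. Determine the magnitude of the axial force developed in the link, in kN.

P ≈ 893 kN (tensile)

With zero net strain, σ = E·αΔT = 204 GPa × 12.8×10⁻⁶ × 144 = 376 MPa.
Axial force P = σA = 376 × 2375 = 893000 N = 893 kN, tensile.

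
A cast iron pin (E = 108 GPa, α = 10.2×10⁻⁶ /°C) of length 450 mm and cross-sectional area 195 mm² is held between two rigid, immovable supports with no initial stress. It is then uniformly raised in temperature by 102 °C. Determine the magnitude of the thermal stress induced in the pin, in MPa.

σ ≈ 112 MPa (compressive)

With length fixed, the mechanical strain must cancel the thermal strain αΔT = 10.2×10⁻⁶ × 102 = 1040.4×10⁻⁶.
Hence σ = E·αΔT = 108×10³ × 1040.4×10⁻⁶ = 112.4 MPa, compressive.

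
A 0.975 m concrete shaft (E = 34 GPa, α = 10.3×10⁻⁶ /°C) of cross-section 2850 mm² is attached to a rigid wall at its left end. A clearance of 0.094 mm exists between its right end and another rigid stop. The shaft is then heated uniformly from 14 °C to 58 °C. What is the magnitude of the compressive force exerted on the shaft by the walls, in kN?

If the wall were absent the shaft would grow by αΔT L = 10.3×10⁻⁶ × 44 × 975 = 0.4419 mm.
The gap closes (δ_free > 0.094 mm) and the wall then resists a further 0.4419 − 0.094 = 0.3479 mm of expansion.
Compatibility: PL/(AE) = 0.3479 mm, so σ = P/A = E × (0.3479/975) = 12.13 MPa.
Force on the wall = σA = 12.13 × 2850 mm² = 34.57 kN.

P ≈ 34.6 kN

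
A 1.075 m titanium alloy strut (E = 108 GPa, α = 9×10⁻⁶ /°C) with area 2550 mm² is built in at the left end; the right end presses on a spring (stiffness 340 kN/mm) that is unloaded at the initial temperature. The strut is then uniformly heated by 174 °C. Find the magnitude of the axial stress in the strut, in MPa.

σ ≈ 96.5 MPa (compressive)

The unrestrained thermal change is αΔT L = 9×10⁻⁶ × 174 × 1075 = 1.683 mm.
With a force P in the spring, the elastic change of the strut is PL/(AE) and that of the spring is P/k; compatibility requires their sum to equal δ_free.
So P = δ_free / [L/(AE) + 1/k] = 1.683 / [ 1075/(2550×108×10³) + 1/(340×10³) ].
P = 1.683 / 6.845×10⁻⁶ = 246000 N.
σ = P/A = 246000/2550 = 96.45 MPa.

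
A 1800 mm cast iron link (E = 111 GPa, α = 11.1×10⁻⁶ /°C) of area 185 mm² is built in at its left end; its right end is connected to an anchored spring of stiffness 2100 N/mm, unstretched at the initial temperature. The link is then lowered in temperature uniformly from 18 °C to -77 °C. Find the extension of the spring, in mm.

δ ≈ 1.6 mm

If the spring were absent the link would shorten by αΔT L = 11.1×10⁻⁶ × 95 × 1800 = 1.898 mm.
With a force P in the spring, the elastic change of the link is PL/(AE) and that of the spring is P/k; compatibility requires their sum to equal δ_free.
So P = δ_free / [L/(AE) + 1/k] = 1.898 / [ 1800/(185×111×10³) + 1/(2100) ].
P = 1.898 / 0.0005638 = 3366 N.
Spring extension = P/k = 3366/(2100) = 1.603 mm.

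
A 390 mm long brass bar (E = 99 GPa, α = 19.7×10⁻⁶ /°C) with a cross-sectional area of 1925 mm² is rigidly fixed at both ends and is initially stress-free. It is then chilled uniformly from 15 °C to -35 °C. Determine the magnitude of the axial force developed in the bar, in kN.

Full restraint means ε = 0, so the stress is σ = EαΔT = 99×10³ × 19.7×10⁻⁶ × 50 = 97.52 MPa.
P = AEαΔT = 1925 × 99×10³ × 19.7×10⁻⁶ × 50 = 187.7 kN (tensile).

P ≈ 188 kN (tensile)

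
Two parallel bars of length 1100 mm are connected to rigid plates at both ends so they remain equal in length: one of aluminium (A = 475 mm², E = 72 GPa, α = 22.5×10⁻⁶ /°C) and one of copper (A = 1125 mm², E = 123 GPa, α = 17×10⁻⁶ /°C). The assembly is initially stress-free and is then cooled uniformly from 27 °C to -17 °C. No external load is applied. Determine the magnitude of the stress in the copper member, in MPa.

Equilibrium of a rigid end plate with no external load gives equal and opposite internal forces ±P in the two members. Since α_{aluminium} > α_{copper}, cooling drives the aluminium into tension and the copper into compression.
Setting the final lengths equal and cancelling L: (α₁ − α₂)ΔT = P/(A₁E₁) + P/(A₂E₂).
|α₁ − α₂|·ΔT = 5.5×10⁻⁶ × 44 = 0.000242.
1/(A₁E₁) + 1/(A₂E₂) = 1/(475×72×10³) + 1/(1125×123×10³) = 3.647×10⁻⁸ N⁻¹.
So P = 0.000242 / 3.647×10⁻⁸ = 6.636 kN.
σ_{copper} = P/A₂ = 6636/1125 = 5.899 MPa, compressive.

σ ≈ 5.9 MPa (compressive)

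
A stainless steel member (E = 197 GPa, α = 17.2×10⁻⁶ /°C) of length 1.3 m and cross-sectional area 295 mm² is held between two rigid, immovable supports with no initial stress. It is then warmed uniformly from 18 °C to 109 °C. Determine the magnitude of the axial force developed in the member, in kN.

P ≈ 91 kN (compressive)

With zero net strain, σ = E·αΔT = 197 GPa × 17.2×10⁻⁶ × 91 = 308.3 MPa.
P = AEαΔT = 295 × 197×10³ × 17.2×10⁻⁶ × 91 = 90.96 kN (compressive).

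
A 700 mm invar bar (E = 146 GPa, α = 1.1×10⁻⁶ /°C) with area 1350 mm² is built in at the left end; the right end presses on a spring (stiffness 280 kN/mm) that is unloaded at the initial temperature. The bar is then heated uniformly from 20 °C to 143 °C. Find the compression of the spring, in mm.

δ ≈ 0.0475 mm

If the spring were absent the bar would lengthen by αΔT L = 1.1×10⁻⁶ × 123 × 700 = 0.09471 mm.
With a force P in the spring, the elastic change of the bar is PL/(AE) and that of the spring is P/k; compatibility requires their sum to equal δ_free.
So P = δ_free / [L/(AE) + 1/k] = 0.09471 / [ 700/(1350×146×10³) + 1/(280×10³) ].
P = 0.09471 / 7.123×10⁻⁶ = 13300 N.
Spring compression = P/k = 13300/(280×10³) = 0.04749 mm.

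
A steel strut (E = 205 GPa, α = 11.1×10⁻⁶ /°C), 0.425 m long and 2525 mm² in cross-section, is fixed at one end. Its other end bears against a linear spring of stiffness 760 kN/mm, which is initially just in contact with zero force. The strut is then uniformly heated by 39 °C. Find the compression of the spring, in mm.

The unrestrained thermal change is αΔT L = 11.1×10⁻⁶ × 39 × 425 = 0.184 mm.
With a force P in the spring, the elastic change of the strut is PL/(AE) and that of the spring is P/k; compatibility requires their sum to equal δ_free.
So P = δ_free / [L/(AE) + 1/k] = 0.184 / [ 425/(2525×205×10³) + 1/(760×10³) ].
P = 0.184 / 2.137×10⁻⁶ = 86100 N.
Spring compression = P/k = 86100/(760×10³) = 0.1133 mm.

δ ≈ 0.113 mm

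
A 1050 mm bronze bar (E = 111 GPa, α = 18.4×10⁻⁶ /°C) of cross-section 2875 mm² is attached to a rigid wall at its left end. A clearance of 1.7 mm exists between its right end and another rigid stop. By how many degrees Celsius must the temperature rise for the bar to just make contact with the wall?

ΔT ≈ 88 °C

Contact occurs when the free expansion equals the gap: αΔT L = 1.7 mm.
ΔT = 1.7 / (18.4×10⁻⁶ × 1050) = 87.99 °C.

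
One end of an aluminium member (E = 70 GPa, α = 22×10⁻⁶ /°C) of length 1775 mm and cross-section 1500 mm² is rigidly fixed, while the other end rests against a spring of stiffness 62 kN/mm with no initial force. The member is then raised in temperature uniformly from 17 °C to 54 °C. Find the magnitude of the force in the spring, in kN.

P ≈ 43.7 kN

The unrestrained thermal change is αΔT L = 22×10⁻⁶ × 37 × 1775 = 1.445 mm.
With a force P in the spring, the elastic change of the member is PL/(AE) and that of the spring is P/k; compatibility requires their sum to equal δ_free.
So P = δ_free / [L/(AE) + 1/k] = 1.445 / [ 1775/(1500×70×10³) + 1/(62×10³) ].
P = 1.445 / 3.303×10⁻⁵ = 43740 N.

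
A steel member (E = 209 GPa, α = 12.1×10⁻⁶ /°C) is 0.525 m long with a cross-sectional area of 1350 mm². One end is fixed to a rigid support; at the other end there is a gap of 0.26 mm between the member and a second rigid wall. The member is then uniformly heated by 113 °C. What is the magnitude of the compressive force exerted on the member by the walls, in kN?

Unrestrained expansion: δ_free = αΔT L = 12.1×10⁻⁶ × 113 × 525 = 0.7178 mm.
The gap closes (δ_free > 0.26 mm) and the wall then resists a further 0.7178 − 0.26 = 0.4578 mm of expansion.
That suppressed elongation corresponds to σ = E·Δ/L = 209×10³ × 0.4578/525 = 182.3 MPa.
P = σA = 182.3 × 1350 = 246.1 kN.

P ≈ 246 kN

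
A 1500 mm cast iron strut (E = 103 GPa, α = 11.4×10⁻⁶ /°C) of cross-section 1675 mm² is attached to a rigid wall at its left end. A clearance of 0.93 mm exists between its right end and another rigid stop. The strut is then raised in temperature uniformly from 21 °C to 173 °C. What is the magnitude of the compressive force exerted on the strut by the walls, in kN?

P ≈ 192 kN

If the wall were absent the strut would grow by αΔT L = 11.4×10⁻⁶ × 152 × 1500 = 2.599 mm.
This exceeds the 0.93 mm gap, so the wall pushes back. The portion of expansion that must be recovered elastically is δ_free − gap = 2.599 − 0.93 = 1.669 mm.
That suppressed elongation corresponds to σ = E·Δ/L = 103×10³ × 1.669/1500 = 114.6 MPa.
P = σA = 114.6 × 1675 = 192 kN.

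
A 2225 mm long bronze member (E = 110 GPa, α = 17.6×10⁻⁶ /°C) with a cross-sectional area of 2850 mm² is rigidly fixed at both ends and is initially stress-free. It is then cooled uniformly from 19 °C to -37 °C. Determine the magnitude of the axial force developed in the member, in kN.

P ≈ 309 kN (tensile)

Full restraint means ε = 0, so the stress is σ = EαΔT = 110×10³ × 17.6×10⁻⁶ × 56 = 108.4 MPa.
Axial force P = σA = 108.4 × 2850 = 309000 N = 309 kN, tensile.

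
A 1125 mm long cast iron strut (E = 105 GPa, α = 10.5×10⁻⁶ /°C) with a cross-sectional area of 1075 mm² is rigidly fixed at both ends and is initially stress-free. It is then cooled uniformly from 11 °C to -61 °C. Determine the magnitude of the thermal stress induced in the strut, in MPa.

The supports are rigid, so the total axial strain is zero. The restrained thermal strain is ε = αΔT = 10.5×10⁻⁶ × 72 = 756×10⁻⁶.
σ = EαΔT = 105×10³ × 10.5×10⁻⁶ × 72 = 79.38 MPa (tensile; the strut is trying to contract).

σ ≈ 79.4 MPa (tensile)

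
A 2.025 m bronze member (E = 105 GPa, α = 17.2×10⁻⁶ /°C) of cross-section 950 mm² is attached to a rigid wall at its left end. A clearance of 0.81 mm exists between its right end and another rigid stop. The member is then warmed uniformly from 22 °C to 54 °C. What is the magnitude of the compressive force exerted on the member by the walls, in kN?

P ≈ 15 kN

Free thermal elongation = αΔT L = 17.2×10⁻⁶ × 32 × 2025 = 1.115 mm.
After closing the 0.81 mm clearance, 1.115 − 0.81 = 0.3046 mm of expansion remains to be suppressed by the wall.
So σ = E(δ_free − g)/L = 105×10³ × 0.3046/2025 = 15.79 MPa.
P = σA = 15.79 × 950 = 15 kN.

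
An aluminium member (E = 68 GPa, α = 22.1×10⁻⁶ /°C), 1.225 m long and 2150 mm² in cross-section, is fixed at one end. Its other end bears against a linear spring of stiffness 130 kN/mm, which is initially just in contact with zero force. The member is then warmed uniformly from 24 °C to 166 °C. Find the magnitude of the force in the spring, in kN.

The unrestrained thermal change is αΔT L = 22.1×10⁻⁶ × 142 × 1225 = 3.844 mm.
Let P be the compressive force at the spring. The member shortens elastically by PL/(AE) and the spring compresses by P/k; together these equal δ_free.
So P = δ_free / [L/(AE) + 1/k] = 3.844 / [ 1225/(2150×68×10³) + 1/(130×10³) ].
P = 3.844 / 1.607×10⁻⁵ = 239200 N.

P ≈ 239 kN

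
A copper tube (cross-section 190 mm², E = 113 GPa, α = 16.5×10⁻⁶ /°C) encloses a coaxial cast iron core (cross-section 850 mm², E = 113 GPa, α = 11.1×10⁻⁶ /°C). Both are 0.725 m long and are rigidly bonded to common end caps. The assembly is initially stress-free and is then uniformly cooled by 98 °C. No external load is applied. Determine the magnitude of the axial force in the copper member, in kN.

P ≈ 9.29 kN (tensile in the copper)

Both members must finish at the same length. With the larger α, the copper tends to over-contract; the plates restrain it, putting the copper in tension and the cast iron in compression. With no external load the two internal forces are equal and opposite, magnitude P.
Setting the final lengths equal and cancelling L: (α₁ − α₂)ΔT = P/(A₁E₁) + P/(A₂E₂).
|α₁ − α₂|·ΔT = 5.4×10⁻⁶ × 98 = 0.0005292.
1/(A₁E₁) + 1/(A₂E₂) = 1/(190×113×10³) + 1/(850×113×10³) = 5.699×10⁻⁸ N⁻¹.
P = 0.0005292 / 5.699×10⁻⁸ = 9286 N = 9.286 kN.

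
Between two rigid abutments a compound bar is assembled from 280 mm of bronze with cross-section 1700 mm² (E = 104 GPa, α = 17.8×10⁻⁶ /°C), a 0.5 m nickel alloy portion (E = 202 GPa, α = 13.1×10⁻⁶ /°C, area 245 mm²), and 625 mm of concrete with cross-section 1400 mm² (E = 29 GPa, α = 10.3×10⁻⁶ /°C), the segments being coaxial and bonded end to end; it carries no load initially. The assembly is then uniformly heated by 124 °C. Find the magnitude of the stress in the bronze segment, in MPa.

σ ≈ 48.4 MPa (compressive)

With the walls removed the bar would change length by δ_free = Σ αᵢΔT Lᵢ = 17.8×10⁻⁶×124×280 + 13.1×10⁻⁶×124×500 + 10.3×10⁻⁶×124×625 = 2.228 mm.
The rigid supports impose zero overall length change; the single axial force P common to all segments must satisfy P Σ Lᵢ/(AᵢEᵢ) = δ_free.
The series flexibility is Σ Lᵢ/(AᵢEᵢ) = 280/(1700×104×10³) + 500/(245×202×10³) + 625/(1400×29×10³) = 2.708×10⁻⁵ mm/N.
Hence P = δ_free / Σ(L/AE) = 2.228/2.708×10⁻⁵ = 82.29 kN (compressive).
σ_{bronze} = P / A = 82290 / 1700 = 48.41 MPa.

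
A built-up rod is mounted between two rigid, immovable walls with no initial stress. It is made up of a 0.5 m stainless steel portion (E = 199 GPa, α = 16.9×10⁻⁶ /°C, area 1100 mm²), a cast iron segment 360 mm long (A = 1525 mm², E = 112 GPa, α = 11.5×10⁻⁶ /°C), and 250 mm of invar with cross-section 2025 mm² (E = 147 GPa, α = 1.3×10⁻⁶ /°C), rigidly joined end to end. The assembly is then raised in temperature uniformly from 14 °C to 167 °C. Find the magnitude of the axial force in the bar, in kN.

With the walls removed the bar would change length by δ_free = Σ αᵢΔT Lᵢ = 16.9×10⁻⁶×153×500 + 11.5×10⁻⁶×153×360 + 1.3×10⁻⁶×153×250 = 1.976 mm.
The walls prevent any net length change, so an axial force P (same in every segment) develops. Compatibility: P · Σ Lᵢ/(AᵢEᵢ) = δ_free.
The series flexibility is Σ Lᵢ/(AᵢEᵢ) = 500/(1100×199×10³) + 360/(1525×112×10³) + 250/(2025×147×10³) = 5.232×10⁻⁶ mm/N.
P = 1.976 / 5.232×10⁻⁶ = 377700 N = 377.7 kN, compressive.

P ≈ 378 kN (compressive)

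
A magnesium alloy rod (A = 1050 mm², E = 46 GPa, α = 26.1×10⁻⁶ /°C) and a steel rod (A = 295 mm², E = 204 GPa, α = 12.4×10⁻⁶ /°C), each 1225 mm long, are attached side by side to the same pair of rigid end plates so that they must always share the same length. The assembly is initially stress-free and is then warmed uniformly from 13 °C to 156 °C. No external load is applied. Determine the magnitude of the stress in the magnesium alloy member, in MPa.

Both members must finish at the same length. With the larger α, the magnesium alloy tends to over-expand; the plates restrain it, putting the magnesium alloy in compression and the steel in tension. With no external load the two internal forces are equal and opposite, magnitude P.
Setting the final lengths equal and cancelling L: (α₁ − α₂)ΔT = P/(A₁E₁) + P/(A₂E₂).
|α₁ − α₂|·ΔT = 13.7×10⁻⁶ × 143 = 0.001959.
1/(A₁E₁) + 1/(A₂E₂) = 1/(1050×46×10³) + 1/(295×204×10³) = 3.732×10⁻⁸ N⁻¹.
So P = 0.001959 / 3.732×10⁻⁸ = 52.49 kN.
σ_{magnesium alloy} = P/A₁ = 52490/1050 = 49.99 MPa, compressive.

σ ≈ 50 MPa (compressive)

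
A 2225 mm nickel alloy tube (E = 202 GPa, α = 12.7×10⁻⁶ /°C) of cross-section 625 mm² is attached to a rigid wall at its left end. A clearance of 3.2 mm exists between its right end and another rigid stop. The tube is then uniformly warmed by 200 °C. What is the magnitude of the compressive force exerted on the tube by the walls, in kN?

P ≈ 139 kN

If the wall were absent the tube would grow by αΔT L = 12.7×10⁻⁶ × 200 × 2225 = 5.651 mm.
The gap closes (δ_free > 3.2 mm) and the wall then resists a further 5.651 − 3.2 = 2.451 mm of expansion.
So σ = E(δ_free − g)/L = 202×10³ × 2.451/2225 = 222.6 MPa.
Force on the wall = σA = 222.6 × 625 mm² = 139.1 kN.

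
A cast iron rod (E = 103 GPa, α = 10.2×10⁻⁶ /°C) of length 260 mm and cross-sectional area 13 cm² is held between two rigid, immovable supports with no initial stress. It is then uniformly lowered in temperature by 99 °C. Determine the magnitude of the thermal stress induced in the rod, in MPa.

σ ≈ 104 MPa (tensile)

Because both ends are immovable the net strain is zero, and the suppressed thermal strain is αΔT = 10.2×10⁻⁶ × 99 = 1009.8×10⁻⁶.
The stress required to suppress this strain is σ = Eε = 103×10³ × 1009.8×10⁻⁶ = 104 MPa, tensile since the rod is trying to contract.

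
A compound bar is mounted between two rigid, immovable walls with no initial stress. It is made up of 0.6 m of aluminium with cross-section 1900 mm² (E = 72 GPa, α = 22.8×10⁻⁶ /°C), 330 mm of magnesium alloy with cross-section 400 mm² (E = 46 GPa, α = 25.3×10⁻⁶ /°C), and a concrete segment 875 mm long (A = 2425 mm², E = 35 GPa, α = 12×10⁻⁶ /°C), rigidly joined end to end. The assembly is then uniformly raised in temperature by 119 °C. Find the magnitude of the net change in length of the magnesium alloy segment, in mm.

|ΔL| ≈ 1.13 mm

With the walls removed the bar would change length by δ_free = Σ αᵢΔT Lᵢ = 22.8×10⁻⁶×119×600 + 25.3×10⁻⁶×119×330 + 12×10⁻⁶×119×875 = 3.871 mm.
The walls prevent any net length change, so an axial force P (same in every segment) develops. Compatibility: P · Σ Lᵢ/(AᵢEᵢ) = δ_free.
Σ Lᵢ/(AᵢEᵢ) = 600/(1900×72×10³) + 330/(400×46×10³) + 875/(2425×35×10³) = 3.263×10⁻⁵ mm/N.
So P = 3.871 / 3.263×10⁻⁵ = 118.6 kN, compressive.
For the magnesium alloy segment, free thermal change = 25.3×10⁻⁶×119×330 = 0.9935 mm and elastic change from P = 118600×330/(400×46×10³) = 2.128 mm; these oppose, so the net change is 1.13 mm (segment shortens).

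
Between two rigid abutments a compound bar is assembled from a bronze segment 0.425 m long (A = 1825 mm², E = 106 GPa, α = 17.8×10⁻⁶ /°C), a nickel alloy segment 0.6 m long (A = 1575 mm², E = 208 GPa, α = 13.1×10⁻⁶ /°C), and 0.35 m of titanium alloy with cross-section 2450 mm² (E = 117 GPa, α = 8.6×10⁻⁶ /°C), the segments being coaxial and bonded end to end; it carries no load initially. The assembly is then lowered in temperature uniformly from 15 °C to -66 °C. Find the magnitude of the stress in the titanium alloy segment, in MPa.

σ ≈ 116 MPa (tensile)

If the supports were absent, the total length change would be Σ αᵢΔT Lᵢ = 17.8×10⁻⁶×81×425 + 13.1×10⁻⁶×81×600 + 8.6×10⁻⁶×81×350 = 1.493 mm.
The rigid supports impose zero overall length change; the single axial force P common to all segments must satisfy P Σ Lᵢ/(AᵢEᵢ) = δ_free.
The series flexibility is Σ Lᵢ/(AᵢEᵢ) = 425/(1825×106×10³) + 600/(1575×208×10³) + 350/(2450×117×10³) = 5.249×10⁻⁶ mm/N.
Hence P = δ_free / Σ(L/AE) = 1.493/5.249×10⁻⁶ = 284.5 kN (tensile).
σ_{titanium alloy} = P / A = 284500 / 2450 = 116.1 MPa.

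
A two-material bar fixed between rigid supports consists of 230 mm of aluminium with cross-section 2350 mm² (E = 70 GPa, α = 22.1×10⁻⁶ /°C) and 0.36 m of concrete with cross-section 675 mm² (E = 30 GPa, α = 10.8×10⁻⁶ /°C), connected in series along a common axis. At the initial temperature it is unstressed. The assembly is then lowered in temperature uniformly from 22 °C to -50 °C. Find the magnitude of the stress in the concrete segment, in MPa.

σ ≈ 49.9 MPa (tensile)

If the supports were absent, the total length change would be Σ αᵢΔT Lᵢ = 22.1×10⁻⁶×72×230 + 10.8×10⁻⁶×72×360 = 0.6459 mm.
The walls prevent any net length change, so an axial force P (same in every segment) develops. Compatibility: P · Σ Lᵢ/(AᵢEᵢ) = δ_free.
The series flexibility is Σ Lᵢ/(AᵢEᵢ) = 230/(2350×70×10³) + 360/(675×30×10³) = 1.918×10⁻⁵ mm/N.
Hence P = δ_free / Σ(L/AE) = 0.6459/1.918×10⁻⁵ = 33.68 kN (tensile).
σ_{concrete} = P / A = 33680 / 675 = 49.9 MPa.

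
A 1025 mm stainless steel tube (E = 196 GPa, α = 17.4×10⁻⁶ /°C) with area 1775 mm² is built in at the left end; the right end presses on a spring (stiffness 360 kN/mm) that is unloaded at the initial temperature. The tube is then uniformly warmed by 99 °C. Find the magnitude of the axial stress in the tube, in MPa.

If the spring were absent the tube would lengthen by αΔT L = 17.4×10⁻⁶ × 99 × 1025 = 1.766 mm.
Let P be the compressive force at the spring. The tube shortens elastically by PL/(AE) and the spring compresses by P/k; together these equal δ_free.
P [ L/(AE) + 1/k ] = δ_free → P [ 1025/(1775×196×10³) + 1/(360×10³) ] = 1.766.
P = 1.766 / 5.724×10⁻⁶ = 308500 N.
σ = P/A = 308500/1775 = 173.8 MPa.

σ ≈ 174 MPa (compressive)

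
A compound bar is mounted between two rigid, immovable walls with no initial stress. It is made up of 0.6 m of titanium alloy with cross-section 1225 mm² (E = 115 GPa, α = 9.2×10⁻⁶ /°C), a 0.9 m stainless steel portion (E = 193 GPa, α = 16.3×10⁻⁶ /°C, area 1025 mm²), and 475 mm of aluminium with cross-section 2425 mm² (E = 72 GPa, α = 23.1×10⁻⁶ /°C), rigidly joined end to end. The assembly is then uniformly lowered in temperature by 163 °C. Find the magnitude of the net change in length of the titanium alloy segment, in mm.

If the supports were absent, the total length change would be Σ αᵢΔT Lᵢ = 9.2×10⁻⁶×163×600 + 16.3×10⁻⁶×163×900 + 23.1×10⁻⁶×163×475 = 5.079 mm.
The rigid supports impose zero overall length change; the single axial force P common to all segments must satisfy P Σ Lᵢ/(AᵢEᵢ) = δ_free.
Σ Lᵢ/(AᵢEᵢ) = 600/(1225×115×10³) + 900/(1025×193×10³) + 475/(2425×72×10³) = 1.153×10⁻⁵ mm/N.
P = 5.079 / 1.153×10⁻⁵ = 440600 N = 440.6 kN, tensile.
For the titanium alloy segment, free thermal change = 9.2×10⁻⁶×163×600 = 0.8998 mm and elastic change from P = 440600×600/(1225×115×10³) = 1.876 mm; these oppose, so the net change is 0.977 mm (segment lengthens).

|ΔL| ≈ 0.977 mm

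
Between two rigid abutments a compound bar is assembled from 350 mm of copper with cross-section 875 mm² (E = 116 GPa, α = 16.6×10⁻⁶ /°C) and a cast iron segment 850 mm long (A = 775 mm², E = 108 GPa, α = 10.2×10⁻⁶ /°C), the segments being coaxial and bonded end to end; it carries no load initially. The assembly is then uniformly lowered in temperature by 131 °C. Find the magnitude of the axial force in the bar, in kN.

Free thermal contraction of the whole bar: Σ αᵢΔT Lᵢ = 16.6×10⁻⁶×131×350 + 10.2×10⁻⁶×131×850 = 1.897 mm.
Since the ends are fixed, an axial force P builds up, equal in every segment, with P · Σ Lᵢ/(AᵢEᵢ) = δ_free.
Σ Lᵢ/(AᵢEᵢ) = 350/(875×116×10³) + 850/(775×108×10³) = 1.36×10⁻⁵ mm/N.
So P = 1.897 / 1.36×10⁻⁵ = 139.4 kN, tensile.

P ≈ 139 kN (tensile)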